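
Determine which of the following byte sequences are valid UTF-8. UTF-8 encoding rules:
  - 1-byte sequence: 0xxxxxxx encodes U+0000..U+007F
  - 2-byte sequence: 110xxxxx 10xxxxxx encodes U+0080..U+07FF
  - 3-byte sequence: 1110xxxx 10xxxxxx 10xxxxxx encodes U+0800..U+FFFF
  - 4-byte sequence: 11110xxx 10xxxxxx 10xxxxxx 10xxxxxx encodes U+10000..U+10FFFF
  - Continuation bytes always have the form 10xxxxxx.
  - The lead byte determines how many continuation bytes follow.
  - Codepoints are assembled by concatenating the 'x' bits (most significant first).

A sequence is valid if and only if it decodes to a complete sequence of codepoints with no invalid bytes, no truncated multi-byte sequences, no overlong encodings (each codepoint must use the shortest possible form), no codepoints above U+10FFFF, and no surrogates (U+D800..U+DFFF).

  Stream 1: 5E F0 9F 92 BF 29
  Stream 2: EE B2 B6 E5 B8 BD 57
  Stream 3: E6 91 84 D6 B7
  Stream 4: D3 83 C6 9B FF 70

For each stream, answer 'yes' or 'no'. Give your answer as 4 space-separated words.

Answer: yes yes yes no

Derivation:
Stream 1: decodes cleanly. VALID
Stream 2: decodes cleanly. VALID
Stream 3: decodes cleanly. VALID
Stream 4: error at byte offset 4. INVALID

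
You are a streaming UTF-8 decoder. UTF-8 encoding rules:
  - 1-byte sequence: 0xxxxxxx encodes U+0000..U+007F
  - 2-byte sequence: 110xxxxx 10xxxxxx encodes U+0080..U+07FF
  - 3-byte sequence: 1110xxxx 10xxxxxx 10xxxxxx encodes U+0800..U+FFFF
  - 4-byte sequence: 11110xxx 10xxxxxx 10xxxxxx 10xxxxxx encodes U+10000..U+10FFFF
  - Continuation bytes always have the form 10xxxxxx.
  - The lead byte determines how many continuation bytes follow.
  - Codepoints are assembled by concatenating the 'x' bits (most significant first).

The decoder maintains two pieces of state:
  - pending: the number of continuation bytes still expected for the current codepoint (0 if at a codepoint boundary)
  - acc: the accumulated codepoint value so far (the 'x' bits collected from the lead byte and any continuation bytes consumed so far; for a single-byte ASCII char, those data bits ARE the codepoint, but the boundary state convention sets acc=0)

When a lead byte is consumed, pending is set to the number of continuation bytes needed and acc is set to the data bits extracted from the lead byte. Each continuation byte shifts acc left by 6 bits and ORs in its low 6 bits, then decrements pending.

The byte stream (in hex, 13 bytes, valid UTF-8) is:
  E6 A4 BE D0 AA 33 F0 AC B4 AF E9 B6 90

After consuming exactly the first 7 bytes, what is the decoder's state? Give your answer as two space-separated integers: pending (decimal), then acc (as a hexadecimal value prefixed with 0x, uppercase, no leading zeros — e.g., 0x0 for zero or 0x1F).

Answer: 3 0x0

Derivation:
Byte[0]=E6: 3-byte lead. pending=2, acc=0x6
Byte[1]=A4: continuation. acc=(acc<<6)|0x24=0x1A4, pending=1
Byte[2]=BE: continuation. acc=(acc<<6)|0x3E=0x693E, pending=0
Byte[3]=D0: 2-byte lead. pending=1, acc=0x10
Byte[4]=AA: continuation. acc=(acc<<6)|0x2A=0x42A, pending=0
Byte[5]=33: 1-byte. pending=0, acc=0x0
Byte[6]=F0: 4-byte lead. pending=3, acc=0x0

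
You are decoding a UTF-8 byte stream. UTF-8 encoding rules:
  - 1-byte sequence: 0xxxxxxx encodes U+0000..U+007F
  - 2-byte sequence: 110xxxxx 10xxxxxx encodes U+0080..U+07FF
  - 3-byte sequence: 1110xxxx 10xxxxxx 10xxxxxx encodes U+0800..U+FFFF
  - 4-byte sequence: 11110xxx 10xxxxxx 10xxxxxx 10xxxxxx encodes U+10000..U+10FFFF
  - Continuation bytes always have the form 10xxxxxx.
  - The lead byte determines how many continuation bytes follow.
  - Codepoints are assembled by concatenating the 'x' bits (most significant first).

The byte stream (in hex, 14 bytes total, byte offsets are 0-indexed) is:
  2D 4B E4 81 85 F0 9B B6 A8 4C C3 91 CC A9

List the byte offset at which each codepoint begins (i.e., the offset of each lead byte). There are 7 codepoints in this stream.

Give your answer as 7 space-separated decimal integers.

Answer: 0 1 2 5 9 10 12

Derivation:
Byte[0]=2D: 1-byte ASCII. cp=U+002D
Byte[1]=4B: 1-byte ASCII. cp=U+004B
Byte[2]=E4: 3-byte lead, need 2 cont bytes. acc=0x4
Byte[3]=81: continuation. acc=(acc<<6)|0x01=0x101
Byte[4]=85: continuation. acc=(acc<<6)|0x05=0x4045
Completed: cp=U+4045 (starts at byte 2)
Byte[5]=F0: 4-byte lead, need 3 cont bytes. acc=0x0
Byte[6]=9B: continuation. acc=(acc<<6)|0x1B=0x1B
Byte[7]=B6: continuation. acc=(acc<<6)|0x36=0x6F6
Byte[8]=A8: continuation. acc=(acc<<6)|0x28=0x1BDA8
Completed: cp=U+1BDA8 (starts at byte 5)
Byte[9]=4C: 1-byte ASCII. cp=U+004C
Byte[10]=C3: 2-byte lead, need 1 cont bytes. acc=0x3
Byte[11]=91: continuation. acc=(acc<<6)|0x11=0xD1
Completed: cp=U+00D1 (starts at byte 10)
Byte[12]=CC: 2-byte lead, need 1 cont bytes. acc=0xC
Byte[13]=A9: continuation. acc=(acc<<6)|0x29=0x329
Completed: cp=U+0329 (starts at byte 12)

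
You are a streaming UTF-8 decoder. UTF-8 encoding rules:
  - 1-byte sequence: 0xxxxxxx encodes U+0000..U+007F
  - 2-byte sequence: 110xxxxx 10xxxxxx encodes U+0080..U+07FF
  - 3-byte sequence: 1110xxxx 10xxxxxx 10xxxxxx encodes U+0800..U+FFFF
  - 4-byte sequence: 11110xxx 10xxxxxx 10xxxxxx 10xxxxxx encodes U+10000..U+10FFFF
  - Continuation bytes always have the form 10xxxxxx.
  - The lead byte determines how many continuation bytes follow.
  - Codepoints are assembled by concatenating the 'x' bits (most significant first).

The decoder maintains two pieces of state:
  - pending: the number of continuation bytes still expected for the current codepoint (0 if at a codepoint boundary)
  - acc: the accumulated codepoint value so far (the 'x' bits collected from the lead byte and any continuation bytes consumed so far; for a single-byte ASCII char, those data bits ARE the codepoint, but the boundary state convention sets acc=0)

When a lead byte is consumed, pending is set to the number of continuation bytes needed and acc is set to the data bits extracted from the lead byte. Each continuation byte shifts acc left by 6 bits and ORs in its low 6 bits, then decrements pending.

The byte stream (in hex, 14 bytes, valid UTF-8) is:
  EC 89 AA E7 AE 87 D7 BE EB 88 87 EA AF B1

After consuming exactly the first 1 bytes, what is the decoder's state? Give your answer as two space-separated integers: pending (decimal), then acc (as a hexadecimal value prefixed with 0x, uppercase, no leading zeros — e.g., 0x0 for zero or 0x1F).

Answer: 2 0xC

Derivation:
Byte[0]=EC: 3-byte lead. pending=2, acc=0xC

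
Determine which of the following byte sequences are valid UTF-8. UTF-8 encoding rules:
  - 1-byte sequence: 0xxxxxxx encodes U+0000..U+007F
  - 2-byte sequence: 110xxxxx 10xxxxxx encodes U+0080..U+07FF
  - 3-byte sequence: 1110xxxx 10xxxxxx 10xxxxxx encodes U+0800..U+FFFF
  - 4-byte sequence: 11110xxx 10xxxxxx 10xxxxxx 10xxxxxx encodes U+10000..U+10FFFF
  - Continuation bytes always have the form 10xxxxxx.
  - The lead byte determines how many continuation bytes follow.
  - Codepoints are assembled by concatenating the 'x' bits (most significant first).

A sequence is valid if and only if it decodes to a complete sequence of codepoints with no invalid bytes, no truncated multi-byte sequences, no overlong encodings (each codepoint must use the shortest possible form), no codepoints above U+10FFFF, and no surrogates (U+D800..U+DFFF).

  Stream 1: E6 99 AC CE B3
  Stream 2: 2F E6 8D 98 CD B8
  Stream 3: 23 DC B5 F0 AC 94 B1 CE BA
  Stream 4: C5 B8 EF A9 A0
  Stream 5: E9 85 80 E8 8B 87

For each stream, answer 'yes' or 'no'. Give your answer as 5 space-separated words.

Stream 1: decodes cleanly. VALID
Stream 2: decodes cleanly. VALID
Stream 3: decodes cleanly. VALID
Stream 4: decodes cleanly. VALID
Stream 5: decodes cleanly. VALID

Answer: yes yes yes yes yes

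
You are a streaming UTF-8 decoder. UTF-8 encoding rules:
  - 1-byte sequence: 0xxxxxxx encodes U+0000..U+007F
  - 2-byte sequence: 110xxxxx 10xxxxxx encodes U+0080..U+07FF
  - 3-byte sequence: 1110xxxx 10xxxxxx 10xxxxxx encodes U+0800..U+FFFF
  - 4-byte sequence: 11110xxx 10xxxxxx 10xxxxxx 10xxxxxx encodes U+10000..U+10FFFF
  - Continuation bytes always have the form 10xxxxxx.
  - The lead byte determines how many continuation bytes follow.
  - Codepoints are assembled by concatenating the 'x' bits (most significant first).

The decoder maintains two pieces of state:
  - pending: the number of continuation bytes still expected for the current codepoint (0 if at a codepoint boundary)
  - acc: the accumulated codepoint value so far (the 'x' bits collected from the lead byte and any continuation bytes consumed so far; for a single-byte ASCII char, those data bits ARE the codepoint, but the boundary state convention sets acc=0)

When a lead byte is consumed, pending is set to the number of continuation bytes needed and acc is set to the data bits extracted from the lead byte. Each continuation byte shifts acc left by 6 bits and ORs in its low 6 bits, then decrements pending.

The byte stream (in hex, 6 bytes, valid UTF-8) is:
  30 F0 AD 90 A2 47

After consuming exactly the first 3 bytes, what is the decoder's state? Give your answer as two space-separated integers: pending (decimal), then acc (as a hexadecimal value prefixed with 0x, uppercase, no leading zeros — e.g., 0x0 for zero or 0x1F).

Byte[0]=30: 1-byte. pending=0, acc=0x0
Byte[1]=F0: 4-byte lead. pending=3, acc=0x0
Byte[2]=AD: continuation. acc=(acc<<6)|0x2D=0x2D, pending=2

Answer: 2 0x2D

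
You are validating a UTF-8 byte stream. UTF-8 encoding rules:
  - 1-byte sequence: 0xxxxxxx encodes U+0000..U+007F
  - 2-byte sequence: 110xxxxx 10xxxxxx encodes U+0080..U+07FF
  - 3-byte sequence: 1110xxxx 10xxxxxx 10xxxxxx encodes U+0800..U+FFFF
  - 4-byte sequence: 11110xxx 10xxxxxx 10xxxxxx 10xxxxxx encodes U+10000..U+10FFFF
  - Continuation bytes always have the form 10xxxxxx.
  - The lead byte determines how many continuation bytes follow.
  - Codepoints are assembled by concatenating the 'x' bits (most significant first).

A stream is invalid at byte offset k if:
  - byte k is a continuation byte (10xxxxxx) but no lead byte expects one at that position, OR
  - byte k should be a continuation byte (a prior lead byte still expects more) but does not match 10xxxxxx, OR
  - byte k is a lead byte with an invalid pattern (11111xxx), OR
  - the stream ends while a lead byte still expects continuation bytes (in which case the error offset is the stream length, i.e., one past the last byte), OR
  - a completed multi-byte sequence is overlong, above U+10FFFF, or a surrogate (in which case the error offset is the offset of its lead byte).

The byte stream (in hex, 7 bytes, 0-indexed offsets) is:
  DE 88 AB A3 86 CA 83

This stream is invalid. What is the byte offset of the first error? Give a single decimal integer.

Answer: 2

Derivation:
Byte[0]=DE: 2-byte lead, need 1 cont bytes. acc=0x1E
Byte[1]=88: continuation. acc=(acc<<6)|0x08=0x788
Completed: cp=U+0788 (starts at byte 0)
Byte[2]=AB: INVALID lead byte (not 0xxx/110x/1110/11110)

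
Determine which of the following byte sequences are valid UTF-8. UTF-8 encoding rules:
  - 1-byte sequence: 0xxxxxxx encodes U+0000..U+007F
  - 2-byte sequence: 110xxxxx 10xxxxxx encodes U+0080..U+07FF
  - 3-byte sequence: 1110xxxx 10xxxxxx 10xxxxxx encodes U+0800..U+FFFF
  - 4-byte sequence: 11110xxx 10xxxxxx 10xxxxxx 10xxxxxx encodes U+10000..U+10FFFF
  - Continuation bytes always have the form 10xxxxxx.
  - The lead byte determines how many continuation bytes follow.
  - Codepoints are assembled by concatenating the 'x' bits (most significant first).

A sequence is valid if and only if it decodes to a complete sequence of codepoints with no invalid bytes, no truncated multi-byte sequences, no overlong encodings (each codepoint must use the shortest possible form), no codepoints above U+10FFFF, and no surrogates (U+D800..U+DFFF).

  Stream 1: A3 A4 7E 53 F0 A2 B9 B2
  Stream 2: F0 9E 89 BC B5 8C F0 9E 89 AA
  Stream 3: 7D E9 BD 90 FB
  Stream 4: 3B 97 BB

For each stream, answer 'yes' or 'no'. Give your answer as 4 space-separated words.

Answer: no no no no

Derivation:
Stream 1: error at byte offset 0. INVALID
Stream 2: error at byte offset 4. INVALID
Stream 3: error at byte offset 4. INVALID
Stream 4: error at byte offset 1. INVALID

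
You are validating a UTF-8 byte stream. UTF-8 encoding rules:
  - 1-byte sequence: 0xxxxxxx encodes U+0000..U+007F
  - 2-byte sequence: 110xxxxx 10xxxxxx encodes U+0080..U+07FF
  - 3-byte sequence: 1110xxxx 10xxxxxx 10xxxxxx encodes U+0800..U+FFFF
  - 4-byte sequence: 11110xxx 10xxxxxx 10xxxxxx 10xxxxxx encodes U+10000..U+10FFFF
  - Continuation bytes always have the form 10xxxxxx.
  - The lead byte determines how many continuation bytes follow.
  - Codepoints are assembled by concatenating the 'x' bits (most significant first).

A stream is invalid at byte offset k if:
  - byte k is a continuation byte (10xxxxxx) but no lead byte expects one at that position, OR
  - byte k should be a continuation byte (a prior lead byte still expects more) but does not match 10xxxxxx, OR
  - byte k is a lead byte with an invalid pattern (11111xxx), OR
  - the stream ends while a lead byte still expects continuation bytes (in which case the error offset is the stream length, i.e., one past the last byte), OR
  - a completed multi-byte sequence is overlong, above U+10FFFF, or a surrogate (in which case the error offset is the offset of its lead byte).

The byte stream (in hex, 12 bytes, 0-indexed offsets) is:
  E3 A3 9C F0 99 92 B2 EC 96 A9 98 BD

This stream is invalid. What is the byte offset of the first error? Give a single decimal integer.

Byte[0]=E3: 3-byte lead, need 2 cont bytes. acc=0x3
Byte[1]=A3: continuation. acc=(acc<<6)|0x23=0xE3
Byte[2]=9C: continuation. acc=(acc<<6)|0x1C=0x38DC
Completed: cp=U+38DC (starts at byte 0)
Byte[3]=F0: 4-byte lead, need 3 cont bytes. acc=0x0
Byte[4]=99: continuation. acc=(acc<<6)|0x19=0x19
Byte[5]=92: continuation. acc=(acc<<6)|0x12=0x652
Byte[6]=B2: continuation. acc=(acc<<6)|0x32=0x194B2
Completed: cp=U+194B2 (starts at byte 3)
Byte[7]=EC: 3-byte lead, need 2 cont bytes. acc=0xC
Byte[8]=96: continuation. acc=(acc<<6)|0x16=0x316
Byte[9]=A9: continuation. acc=(acc<<6)|0x29=0xC5A9
Completed: cp=U+C5A9 (starts at byte 7)
Byte[10]=98: INVALID lead byte (not 0xxx/110x/1110/11110)

Answer: 10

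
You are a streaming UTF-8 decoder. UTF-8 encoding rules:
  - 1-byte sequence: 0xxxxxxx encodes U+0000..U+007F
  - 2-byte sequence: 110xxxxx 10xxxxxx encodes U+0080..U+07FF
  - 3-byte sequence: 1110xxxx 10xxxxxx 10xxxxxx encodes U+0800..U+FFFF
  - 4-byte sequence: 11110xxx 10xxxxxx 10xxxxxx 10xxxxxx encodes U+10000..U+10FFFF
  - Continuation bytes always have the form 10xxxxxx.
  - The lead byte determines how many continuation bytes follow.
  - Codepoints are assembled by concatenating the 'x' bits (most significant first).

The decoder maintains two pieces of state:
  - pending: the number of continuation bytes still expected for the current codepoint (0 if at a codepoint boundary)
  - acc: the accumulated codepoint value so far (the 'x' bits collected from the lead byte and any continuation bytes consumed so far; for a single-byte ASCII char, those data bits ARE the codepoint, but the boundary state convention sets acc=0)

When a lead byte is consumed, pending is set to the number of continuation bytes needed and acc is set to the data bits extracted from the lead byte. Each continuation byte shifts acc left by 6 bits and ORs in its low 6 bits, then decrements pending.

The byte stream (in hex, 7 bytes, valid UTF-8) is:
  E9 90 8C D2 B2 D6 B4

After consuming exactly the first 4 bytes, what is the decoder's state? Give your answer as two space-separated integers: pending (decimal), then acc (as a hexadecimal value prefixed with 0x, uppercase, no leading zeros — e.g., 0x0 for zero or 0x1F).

Answer: 1 0x12

Derivation:
Byte[0]=E9: 3-byte lead. pending=2, acc=0x9
Byte[1]=90: continuation. acc=(acc<<6)|0x10=0x250, pending=1
Byte[2]=8C: continuation. acc=(acc<<6)|0x0C=0x940C, pending=0
Byte[3]=D2: 2-byte lead. pending=1, acc=0x12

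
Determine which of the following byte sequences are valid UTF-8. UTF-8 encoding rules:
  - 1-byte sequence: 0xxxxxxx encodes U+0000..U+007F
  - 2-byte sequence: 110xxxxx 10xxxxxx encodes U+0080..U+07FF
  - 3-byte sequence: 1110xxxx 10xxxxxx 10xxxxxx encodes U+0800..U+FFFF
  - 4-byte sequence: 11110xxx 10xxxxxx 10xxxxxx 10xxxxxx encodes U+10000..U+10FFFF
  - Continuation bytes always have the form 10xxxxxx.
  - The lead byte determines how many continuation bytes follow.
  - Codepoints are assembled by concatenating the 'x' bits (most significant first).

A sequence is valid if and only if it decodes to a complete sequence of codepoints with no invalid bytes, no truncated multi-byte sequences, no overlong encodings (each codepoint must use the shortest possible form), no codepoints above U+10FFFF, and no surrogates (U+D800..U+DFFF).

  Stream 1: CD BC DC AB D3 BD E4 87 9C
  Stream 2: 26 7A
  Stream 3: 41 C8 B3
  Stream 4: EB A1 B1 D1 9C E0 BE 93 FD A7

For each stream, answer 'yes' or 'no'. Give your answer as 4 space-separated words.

Answer: yes yes yes no

Derivation:
Stream 1: decodes cleanly. VALID
Stream 2: decodes cleanly. VALID
Stream 3: decodes cleanly. VALID
Stream 4: error at byte offset 8. INVALID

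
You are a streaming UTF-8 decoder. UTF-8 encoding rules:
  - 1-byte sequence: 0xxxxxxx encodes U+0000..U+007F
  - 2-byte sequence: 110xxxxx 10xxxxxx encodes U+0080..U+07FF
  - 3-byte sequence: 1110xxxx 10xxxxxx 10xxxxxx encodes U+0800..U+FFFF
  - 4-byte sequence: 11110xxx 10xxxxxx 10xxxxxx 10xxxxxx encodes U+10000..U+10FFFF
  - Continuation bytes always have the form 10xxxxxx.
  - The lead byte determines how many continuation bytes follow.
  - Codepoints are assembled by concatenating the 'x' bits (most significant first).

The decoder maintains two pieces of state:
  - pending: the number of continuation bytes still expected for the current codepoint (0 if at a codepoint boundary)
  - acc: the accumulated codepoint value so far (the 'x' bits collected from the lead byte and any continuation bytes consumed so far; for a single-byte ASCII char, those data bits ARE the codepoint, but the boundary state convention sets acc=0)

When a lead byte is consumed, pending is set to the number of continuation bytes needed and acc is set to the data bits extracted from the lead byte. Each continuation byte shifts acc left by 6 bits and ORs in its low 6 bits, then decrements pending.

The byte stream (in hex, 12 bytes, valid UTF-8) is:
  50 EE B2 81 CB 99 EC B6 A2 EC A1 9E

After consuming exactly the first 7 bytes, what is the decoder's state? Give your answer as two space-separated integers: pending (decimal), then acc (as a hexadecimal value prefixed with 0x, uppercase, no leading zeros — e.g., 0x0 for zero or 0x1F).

Byte[0]=50: 1-byte. pending=0, acc=0x0
Byte[1]=EE: 3-byte lead. pending=2, acc=0xE
Byte[2]=B2: continuation. acc=(acc<<6)|0x32=0x3B2, pending=1
Byte[3]=81: continuation. acc=(acc<<6)|0x01=0xEC81, pending=0
Byte[4]=CB: 2-byte lead. pending=1, acc=0xB
Byte[5]=99: continuation. acc=(acc<<6)|0x19=0x2D9, pending=0
Byte[6]=EC: 3-byte lead. pending=2, acc=0xC

Answer: 2 0xC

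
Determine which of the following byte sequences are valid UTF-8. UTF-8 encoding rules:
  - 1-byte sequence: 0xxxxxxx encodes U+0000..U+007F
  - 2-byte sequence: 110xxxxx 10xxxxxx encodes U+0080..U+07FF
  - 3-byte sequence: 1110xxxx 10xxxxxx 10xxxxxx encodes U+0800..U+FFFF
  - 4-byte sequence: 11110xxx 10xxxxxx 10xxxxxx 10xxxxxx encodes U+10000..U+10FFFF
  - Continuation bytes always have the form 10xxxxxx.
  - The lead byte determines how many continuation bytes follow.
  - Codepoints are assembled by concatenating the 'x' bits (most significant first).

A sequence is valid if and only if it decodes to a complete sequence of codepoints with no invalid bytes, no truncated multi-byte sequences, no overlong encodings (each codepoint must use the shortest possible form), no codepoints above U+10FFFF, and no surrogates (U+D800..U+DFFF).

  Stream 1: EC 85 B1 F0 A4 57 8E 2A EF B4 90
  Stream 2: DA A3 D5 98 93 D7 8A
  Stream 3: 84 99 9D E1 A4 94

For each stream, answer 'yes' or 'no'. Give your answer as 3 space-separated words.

Stream 1: error at byte offset 5. INVALID
Stream 2: error at byte offset 4. INVALID
Stream 3: error at byte offset 0. INVALID

Answer: no no no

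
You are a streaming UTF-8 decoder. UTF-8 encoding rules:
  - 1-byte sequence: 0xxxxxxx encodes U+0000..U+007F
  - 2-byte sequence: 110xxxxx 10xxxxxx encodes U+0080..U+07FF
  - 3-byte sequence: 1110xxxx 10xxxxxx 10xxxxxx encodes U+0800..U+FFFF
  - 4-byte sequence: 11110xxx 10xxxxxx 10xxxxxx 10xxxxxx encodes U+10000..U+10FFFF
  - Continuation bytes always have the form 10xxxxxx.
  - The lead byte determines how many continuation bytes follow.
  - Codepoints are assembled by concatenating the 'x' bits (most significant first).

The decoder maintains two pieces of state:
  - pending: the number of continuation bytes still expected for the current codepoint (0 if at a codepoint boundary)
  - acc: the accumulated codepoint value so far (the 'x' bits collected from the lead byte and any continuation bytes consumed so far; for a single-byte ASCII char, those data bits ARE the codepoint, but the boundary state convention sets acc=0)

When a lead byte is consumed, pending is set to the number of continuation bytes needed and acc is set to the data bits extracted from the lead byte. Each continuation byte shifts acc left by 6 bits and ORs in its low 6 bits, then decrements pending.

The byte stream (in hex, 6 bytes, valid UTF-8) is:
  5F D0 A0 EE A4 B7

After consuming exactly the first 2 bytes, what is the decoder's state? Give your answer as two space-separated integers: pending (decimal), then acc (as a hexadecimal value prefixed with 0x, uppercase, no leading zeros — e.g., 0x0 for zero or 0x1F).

Answer: 1 0x10

Derivation:
Byte[0]=5F: 1-byte. pending=0, acc=0x0
Byte[1]=D0: 2-byte lead. pending=1, acc=0x10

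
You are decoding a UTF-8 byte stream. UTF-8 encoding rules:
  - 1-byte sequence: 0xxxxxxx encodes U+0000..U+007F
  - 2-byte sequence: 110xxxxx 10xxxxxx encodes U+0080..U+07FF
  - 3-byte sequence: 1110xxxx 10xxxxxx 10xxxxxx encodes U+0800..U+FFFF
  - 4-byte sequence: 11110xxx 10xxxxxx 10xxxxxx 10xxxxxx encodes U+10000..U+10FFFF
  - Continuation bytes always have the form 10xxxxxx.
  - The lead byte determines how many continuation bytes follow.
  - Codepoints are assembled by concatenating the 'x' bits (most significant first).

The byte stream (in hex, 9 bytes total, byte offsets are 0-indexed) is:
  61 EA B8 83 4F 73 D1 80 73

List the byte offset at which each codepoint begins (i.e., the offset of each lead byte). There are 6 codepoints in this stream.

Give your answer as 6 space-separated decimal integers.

Byte[0]=61: 1-byte ASCII. cp=U+0061
Byte[1]=EA: 3-byte lead, need 2 cont bytes. acc=0xA
Byte[2]=B8: continuation. acc=(acc<<6)|0x38=0x2B8
Byte[3]=83: continuation. acc=(acc<<6)|0x03=0xAE03
Completed: cp=U+AE03 (starts at byte 1)
Byte[4]=4F: 1-byte ASCII. cp=U+004F
Byte[5]=73: 1-byte ASCII. cp=U+0073
Byte[6]=D1: 2-byte lead, need 1 cont bytes. acc=0x11
Byte[7]=80: continuation. acc=(acc<<6)|0x00=0x440
Completed: cp=U+0440 (starts at byte 6)
Byte[8]=73: 1-byte ASCII. cp=U+0073

Answer: 0 1 4 5 6 8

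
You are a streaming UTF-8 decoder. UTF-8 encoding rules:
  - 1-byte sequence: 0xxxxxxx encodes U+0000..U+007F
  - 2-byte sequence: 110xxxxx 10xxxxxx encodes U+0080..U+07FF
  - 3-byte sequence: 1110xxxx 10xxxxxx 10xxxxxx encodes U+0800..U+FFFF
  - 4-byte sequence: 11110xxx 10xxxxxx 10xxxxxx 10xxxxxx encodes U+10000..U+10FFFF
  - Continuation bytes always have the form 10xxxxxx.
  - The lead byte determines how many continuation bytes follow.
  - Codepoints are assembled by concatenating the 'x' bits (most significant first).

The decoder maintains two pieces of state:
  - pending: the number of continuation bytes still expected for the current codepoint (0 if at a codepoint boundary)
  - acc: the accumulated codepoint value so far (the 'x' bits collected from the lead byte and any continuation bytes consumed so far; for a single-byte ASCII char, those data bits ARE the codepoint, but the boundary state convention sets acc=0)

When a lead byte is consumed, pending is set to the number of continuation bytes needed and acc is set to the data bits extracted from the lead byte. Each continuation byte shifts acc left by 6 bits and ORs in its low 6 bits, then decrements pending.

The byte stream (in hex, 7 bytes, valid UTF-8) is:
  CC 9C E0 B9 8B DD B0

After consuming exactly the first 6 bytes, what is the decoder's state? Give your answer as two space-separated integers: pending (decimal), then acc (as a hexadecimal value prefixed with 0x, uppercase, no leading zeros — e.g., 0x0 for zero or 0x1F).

Byte[0]=CC: 2-byte lead. pending=1, acc=0xC
Byte[1]=9C: continuation. acc=(acc<<6)|0x1C=0x31C, pending=0
Byte[2]=E0: 3-byte lead. pending=2, acc=0x0
Byte[3]=B9: continuation. acc=(acc<<6)|0x39=0x39, pending=1
Byte[4]=8B: continuation. acc=(acc<<6)|0x0B=0xE4B, pending=0
Byte[5]=DD: 2-byte lead. pending=1, acc=0x1D

Answer: 1 0x1D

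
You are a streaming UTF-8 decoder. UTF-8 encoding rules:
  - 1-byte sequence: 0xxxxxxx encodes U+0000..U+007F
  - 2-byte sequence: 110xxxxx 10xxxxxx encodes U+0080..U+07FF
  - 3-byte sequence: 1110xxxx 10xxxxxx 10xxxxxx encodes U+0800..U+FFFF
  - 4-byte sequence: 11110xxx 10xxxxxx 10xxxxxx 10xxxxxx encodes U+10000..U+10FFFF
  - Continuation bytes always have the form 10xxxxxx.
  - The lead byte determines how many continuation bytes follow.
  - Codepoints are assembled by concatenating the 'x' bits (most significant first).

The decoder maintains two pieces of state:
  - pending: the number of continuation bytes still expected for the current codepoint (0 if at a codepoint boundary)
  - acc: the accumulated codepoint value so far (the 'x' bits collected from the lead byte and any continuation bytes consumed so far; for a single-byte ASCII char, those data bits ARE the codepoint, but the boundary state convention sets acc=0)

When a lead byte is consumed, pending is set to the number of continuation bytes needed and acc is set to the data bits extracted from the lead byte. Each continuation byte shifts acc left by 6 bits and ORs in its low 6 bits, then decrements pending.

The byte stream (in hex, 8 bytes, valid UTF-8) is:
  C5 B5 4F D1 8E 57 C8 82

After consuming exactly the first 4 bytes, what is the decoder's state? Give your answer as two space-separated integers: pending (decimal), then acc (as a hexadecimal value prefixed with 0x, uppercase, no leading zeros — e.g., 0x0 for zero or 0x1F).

Answer: 1 0x11

Derivation:
Byte[0]=C5: 2-byte lead. pending=1, acc=0x5
Byte[1]=B5: continuation. acc=(acc<<6)|0x35=0x175, pending=0
Byte[2]=4F: 1-byte. pending=0, acc=0x0
Byte[3]=D1: 2-byte lead. pending=1, acc=0x11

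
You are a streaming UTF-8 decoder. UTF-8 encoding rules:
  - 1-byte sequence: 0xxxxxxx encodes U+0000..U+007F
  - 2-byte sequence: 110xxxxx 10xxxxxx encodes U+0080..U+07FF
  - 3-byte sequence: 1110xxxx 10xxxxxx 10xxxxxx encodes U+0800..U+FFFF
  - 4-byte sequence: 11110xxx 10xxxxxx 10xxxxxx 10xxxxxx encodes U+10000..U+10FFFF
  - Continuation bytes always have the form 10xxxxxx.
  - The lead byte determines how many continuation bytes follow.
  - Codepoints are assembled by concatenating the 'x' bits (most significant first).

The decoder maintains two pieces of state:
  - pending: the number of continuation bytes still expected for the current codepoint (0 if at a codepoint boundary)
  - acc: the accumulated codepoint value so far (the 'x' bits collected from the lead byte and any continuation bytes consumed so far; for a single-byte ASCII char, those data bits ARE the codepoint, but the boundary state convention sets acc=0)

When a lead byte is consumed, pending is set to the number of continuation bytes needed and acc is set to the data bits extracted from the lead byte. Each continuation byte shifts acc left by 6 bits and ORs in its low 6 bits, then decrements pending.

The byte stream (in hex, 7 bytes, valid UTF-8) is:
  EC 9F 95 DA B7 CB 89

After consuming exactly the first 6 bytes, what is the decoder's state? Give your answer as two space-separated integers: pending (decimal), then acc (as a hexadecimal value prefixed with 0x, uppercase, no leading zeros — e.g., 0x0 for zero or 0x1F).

Answer: 1 0xB

Derivation:
Byte[0]=EC: 3-byte lead. pending=2, acc=0xC
Byte[1]=9F: continuation. acc=(acc<<6)|0x1F=0x31F, pending=1
Byte[2]=95: continuation. acc=(acc<<6)|0x15=0xC7D5, pending=0
Byte[3]=DA: 2-byte lead. pending=1, acc=0x1A
Byte[4]=B7: continuation. acc=(acc<<6)|0x37=0x6B7, pending=0
Byte[5]=CB: 2-byte lead. pending=1, acc=0xB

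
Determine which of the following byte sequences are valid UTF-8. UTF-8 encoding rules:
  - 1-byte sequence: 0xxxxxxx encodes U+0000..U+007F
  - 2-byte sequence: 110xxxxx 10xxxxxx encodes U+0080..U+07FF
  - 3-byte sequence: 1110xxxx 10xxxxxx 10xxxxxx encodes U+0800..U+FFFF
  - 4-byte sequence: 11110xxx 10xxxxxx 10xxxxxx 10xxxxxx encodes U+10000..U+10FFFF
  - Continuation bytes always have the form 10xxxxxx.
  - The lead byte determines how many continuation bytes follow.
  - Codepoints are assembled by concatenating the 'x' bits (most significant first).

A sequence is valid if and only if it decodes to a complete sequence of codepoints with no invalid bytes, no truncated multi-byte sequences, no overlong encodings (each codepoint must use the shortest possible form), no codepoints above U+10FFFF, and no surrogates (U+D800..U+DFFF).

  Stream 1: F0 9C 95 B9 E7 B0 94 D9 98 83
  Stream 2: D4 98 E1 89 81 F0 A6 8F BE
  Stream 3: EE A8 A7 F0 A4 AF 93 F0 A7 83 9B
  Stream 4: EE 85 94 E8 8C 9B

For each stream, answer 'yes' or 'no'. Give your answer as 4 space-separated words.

Stream 1: error at byte offset 9. INVALID
Stream 2: decodes cleanly. VALID
Stream 3: decodes cleanly. VALID
Stream 4: decodes cleanly. VALID

Answer: no yes yes yes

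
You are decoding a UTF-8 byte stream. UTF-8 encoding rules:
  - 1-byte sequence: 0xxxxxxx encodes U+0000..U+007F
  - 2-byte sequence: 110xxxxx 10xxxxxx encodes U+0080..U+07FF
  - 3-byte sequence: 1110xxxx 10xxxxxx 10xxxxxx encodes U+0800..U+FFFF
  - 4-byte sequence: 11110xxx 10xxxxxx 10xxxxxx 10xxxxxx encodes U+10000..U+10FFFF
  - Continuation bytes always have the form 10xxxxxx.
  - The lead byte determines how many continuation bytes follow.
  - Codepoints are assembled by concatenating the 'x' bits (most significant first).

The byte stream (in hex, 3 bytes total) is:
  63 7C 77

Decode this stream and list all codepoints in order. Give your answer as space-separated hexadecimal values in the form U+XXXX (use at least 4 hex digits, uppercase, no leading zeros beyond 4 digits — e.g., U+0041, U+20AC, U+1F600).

Byte[0]=63: 1-byte ASCII. cp=U+0063
Byte[1]=7C: 1-byte ASCII. cp=U+007C
Byte[2]=77: 1-byte ASCII. cp=U+0077

Answer: U+0063 U+007C U+0077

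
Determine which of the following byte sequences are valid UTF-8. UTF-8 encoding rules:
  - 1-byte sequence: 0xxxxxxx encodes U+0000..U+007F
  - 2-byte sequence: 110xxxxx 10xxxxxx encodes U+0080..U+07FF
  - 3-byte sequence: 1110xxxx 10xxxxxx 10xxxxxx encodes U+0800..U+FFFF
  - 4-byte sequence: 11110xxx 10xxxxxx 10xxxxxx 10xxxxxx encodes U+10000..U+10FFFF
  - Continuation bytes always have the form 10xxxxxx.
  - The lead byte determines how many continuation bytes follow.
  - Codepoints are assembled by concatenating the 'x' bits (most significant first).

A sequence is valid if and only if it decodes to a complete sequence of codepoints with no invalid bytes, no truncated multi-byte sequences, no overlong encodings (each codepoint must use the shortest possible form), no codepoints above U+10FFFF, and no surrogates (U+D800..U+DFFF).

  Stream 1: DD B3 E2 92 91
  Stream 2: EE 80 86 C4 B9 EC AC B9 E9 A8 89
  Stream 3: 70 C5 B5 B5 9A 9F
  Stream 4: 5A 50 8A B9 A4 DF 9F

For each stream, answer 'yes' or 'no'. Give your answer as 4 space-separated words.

Answer: yes yes no no

Derivation:
Stream 1: decodes cleanly. VALID
Stream 2: decodes cleanly. VALID
Stream 3: error at byte offset 3. INVALID
Stream 4: error at byte offset 2. INVALID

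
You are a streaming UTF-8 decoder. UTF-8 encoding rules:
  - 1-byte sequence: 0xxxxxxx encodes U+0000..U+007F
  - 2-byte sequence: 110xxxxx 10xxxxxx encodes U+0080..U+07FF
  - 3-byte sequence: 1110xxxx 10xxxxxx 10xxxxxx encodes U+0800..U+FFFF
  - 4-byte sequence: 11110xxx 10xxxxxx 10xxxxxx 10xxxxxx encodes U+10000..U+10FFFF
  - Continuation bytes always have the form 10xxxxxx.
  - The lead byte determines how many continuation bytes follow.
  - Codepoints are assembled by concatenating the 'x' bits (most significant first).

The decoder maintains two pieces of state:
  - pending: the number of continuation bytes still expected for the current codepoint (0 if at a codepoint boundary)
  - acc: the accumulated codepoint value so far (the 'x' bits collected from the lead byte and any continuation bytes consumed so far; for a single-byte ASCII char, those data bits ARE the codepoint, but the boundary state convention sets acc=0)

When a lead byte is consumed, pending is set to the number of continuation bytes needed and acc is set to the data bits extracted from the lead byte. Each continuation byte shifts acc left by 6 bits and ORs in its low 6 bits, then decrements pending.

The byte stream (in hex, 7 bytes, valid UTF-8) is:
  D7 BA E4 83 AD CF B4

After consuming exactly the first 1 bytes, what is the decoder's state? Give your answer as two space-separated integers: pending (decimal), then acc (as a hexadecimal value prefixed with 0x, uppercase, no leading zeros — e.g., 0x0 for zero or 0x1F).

Byte[0]=D7: 2-byte lead. pending=1, acc=0x17

Answer: 1 0x17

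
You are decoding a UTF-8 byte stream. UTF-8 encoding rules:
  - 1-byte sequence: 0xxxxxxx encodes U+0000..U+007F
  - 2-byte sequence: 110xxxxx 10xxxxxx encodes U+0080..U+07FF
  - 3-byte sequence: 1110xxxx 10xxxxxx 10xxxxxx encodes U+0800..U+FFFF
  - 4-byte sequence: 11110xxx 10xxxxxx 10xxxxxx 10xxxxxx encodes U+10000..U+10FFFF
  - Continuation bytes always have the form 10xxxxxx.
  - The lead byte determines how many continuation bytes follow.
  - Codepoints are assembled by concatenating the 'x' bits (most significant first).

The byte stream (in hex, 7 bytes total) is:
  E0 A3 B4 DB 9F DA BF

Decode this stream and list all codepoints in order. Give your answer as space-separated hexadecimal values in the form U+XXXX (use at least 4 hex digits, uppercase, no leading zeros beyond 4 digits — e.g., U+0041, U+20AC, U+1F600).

Answer: U+08F4 U+06DF U+06BF

Derivation:
Byte[0]=E0: 3-byte lead, need 2 cont bytes. acc=0x0
Byte[1]=A3: continuation. acc=(acc<<6)|0x23=0x23
Byte[2]=B4: continuation. acc=(acc<<6)|0x34=0x8F4
Completed: cp=U+08F4 (starts at byte 0)
Byte[3]=DB: 2-byte lead, need 1 cont bytes. acc=0x1B
Byte[4]=9F: continuation. acc=(acc<<6)|0x1F=0x6DF
Completed: cp=U+06DF (starts at byte 3)
Byte[5]=DA: 2-byte lead, need 1 cont bytes. acc=0x1A
Byte[6]=BF: continuation. acc=(acc<<6)|0x3F=0x6BF
Completed: cp=U+06BF (starts at byte 5)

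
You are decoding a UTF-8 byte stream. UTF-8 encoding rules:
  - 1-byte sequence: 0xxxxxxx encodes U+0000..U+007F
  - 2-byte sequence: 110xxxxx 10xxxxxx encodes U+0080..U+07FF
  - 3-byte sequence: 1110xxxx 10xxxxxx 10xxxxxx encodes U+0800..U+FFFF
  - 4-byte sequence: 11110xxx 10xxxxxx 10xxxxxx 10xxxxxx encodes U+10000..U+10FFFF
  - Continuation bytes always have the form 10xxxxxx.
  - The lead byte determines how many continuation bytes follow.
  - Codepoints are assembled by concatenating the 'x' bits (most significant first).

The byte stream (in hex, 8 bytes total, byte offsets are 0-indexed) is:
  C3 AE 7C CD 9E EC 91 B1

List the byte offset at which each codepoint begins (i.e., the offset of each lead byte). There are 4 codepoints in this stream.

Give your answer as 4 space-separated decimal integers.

Answer: 0 2 3 5

Derivation:
Byte[0]=C3: 2-byte lead, need 1 cont bytes. acc=0x3
Byte[1]=AE: continuation. acc=(acc<<6)|0x2E=0xEE
Completed: cp=U+00EE (starts at byte 0)
Byte[2]=7C: 1-byte ASCII. cp=U+007C
Byte[3]=CD: 2-byte lead, need 1 cont bytes. acc=0xD
Byte[4]=9E: continuation. acc=(acc<<6)|0x1E=0x35E
Completed: cp=U+035E (starts at byte 3)
Byte[5]=EC: 3-byte lead, need 2 cont bytes. acc=0xC
Byte[6]=91: continuation. acc=(acc<<6)|0x11=0x311
Byte[7]=B1: continuation. acc=(acc<<6)|0x31=0xC471
Completed: cp=U+C471 (starts at byte 5)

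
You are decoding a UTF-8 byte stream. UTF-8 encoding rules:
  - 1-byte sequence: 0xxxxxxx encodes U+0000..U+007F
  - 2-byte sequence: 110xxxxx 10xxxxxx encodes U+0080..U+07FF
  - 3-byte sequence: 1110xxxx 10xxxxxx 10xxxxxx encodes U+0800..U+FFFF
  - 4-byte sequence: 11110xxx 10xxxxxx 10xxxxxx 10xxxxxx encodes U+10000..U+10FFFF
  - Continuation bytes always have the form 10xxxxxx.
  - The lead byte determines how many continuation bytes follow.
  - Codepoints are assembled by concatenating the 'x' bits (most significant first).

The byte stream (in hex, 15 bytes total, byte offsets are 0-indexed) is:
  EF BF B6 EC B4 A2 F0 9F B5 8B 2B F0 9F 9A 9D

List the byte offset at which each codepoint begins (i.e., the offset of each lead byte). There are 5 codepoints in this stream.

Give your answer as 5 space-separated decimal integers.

Answer: 0 3 6 10 11

Derivation:
Byte[0]=EF: 3-byte lead, need 2 cont bytes. acc=0xF
Byte[1]=BF: continuation. acc=(acc<<6)|0x3F=0x3FF
Byte[2]=B6: continuation. acc=(acc<<6)|0x36=0xFFF6
Completed: cp=U+FFF6 (starts at byte 0)
Byte[3]=EC: 3-byte lead, need 2 cont bytes. acc=0xC
Byte[4]=B4: continuation. acc=(acc<<6)|0x34=0x334
Byte[5]=A2: continuation. acc=(acc<<6)|0x22=0xCD22
Completed: cp=U+CD22 (starts at byte 3)
Byte[6]=F0: 4-byte lead, need 3 cont bytes. acc=0x0
Byte[7]=9F: continuation. acc=(acc<<6)|0x1F=0x1F
Byte[8]=B5: continuation. acc=(acc<<6)|0x35=0x7F5
Byte[9]=8B: continuation. acc=(acc<<6)|0x0B=0x1FD4B
Completed: cp=U+1FD4B (starts at byte 6)
Byte[10]=2B: 1-byte ASCII. cp=U+002B
Byte[11]=F0: 4-byte lead, need 3 cont bytes. acc=0x0
Byte[12]=9F: continuation. acc=(acc<<6)|0x1F=0x1F
Byte[13]=9A: continuation. acc=(acc<<6)|0x1A=0x7DA
Byte[14]=9D: continuation. acc=(acc<<6)|0x1D=0x1F69D
Completed: cp=U+1F69D (starts at byte 11)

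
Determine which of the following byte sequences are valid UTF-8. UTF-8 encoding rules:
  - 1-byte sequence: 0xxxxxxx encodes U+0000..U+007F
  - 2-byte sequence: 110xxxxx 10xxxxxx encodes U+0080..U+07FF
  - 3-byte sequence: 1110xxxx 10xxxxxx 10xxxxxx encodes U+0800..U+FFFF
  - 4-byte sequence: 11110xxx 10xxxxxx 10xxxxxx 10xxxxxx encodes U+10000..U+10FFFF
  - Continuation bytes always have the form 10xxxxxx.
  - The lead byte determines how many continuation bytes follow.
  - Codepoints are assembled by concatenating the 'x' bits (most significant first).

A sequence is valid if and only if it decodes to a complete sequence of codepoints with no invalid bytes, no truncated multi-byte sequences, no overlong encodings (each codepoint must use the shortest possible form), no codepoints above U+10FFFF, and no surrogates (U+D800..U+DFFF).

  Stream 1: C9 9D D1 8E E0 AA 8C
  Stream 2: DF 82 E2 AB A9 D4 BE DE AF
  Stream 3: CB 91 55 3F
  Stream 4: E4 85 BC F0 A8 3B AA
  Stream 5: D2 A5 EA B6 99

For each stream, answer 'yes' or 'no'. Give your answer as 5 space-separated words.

Stream 1: decodes cleanly. VALID
Stream 2: decodes cleanly. VALID
Stream 3: decodes cleanly. VALID
Stream 4: error at byte offset 5. INVALID
Stream 5: decodes cleanly. VALID

Answer: yes yes yes no yes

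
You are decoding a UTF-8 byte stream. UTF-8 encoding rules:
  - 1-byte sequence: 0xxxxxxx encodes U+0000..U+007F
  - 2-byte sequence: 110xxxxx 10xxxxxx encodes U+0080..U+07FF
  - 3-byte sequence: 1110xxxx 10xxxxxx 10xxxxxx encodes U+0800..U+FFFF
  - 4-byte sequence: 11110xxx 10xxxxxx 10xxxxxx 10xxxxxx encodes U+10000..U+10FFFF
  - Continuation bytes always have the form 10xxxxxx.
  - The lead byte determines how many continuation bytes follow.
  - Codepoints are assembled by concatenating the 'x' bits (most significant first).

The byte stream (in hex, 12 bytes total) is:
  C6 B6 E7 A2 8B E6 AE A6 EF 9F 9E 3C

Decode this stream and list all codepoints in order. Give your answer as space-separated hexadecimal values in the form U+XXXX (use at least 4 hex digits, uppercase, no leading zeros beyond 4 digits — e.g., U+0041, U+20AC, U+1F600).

Byte[0]=C6: 2-byte lead, need 1 cont bytes. acc=0x6
Byte[1]=B6: continuation. acc=(acc<<6)|0x36=0x1B6
Completed: cp=U+01B6 (starts at byte 0)
Byte[2]=E7: 3-byte lead, need 2 cont bytes. acc=0x7
Byte[3]=A2: continuation. acc=(acc<<6)|0x22=0x1E2
Byte[4]=8B: continuation. acc=(acc<<6)|0x0B=0x788B
Completed: cp=U+788B (starts at byte 2)
Byte[5]=E6: 3-byte lead, need 2 cont bytes. acc=0x6
Byte[6]=AE: continuation. acc=(acc<<6)|0x2E=0x1AE
Byte[7]=A6: continuation. acc=(acc<<6)|0x26=0x6BA6
Completed: cp=U+6BA6 (starts at byte 5)
Byte[8]=EF: 3-byte lead, need 2 cont bytes. acc=0xF
Byte[9]=9F: continuation. acc=(acc<<6)|0x1F=0x3DF
Byte[10]=9E: continuation. acc=(acc<<6)|0x1E=0xF7DE
Completed: cp=U+F7DE (starts at byte 8)
Byte[11]=3C: 1-byte ASCII. cp=U+003C

Answer: U+01B6 U+788B U+6BA6 U+F7DE U+003C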